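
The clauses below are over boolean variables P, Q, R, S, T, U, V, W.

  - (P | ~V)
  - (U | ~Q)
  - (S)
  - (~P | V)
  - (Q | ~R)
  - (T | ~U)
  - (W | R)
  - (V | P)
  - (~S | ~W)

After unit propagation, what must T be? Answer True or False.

(S) stands alone — S = True.
In (~W | ~S), ~S is now false; ~W must hold, so W = False.
In (R | W), W is now false; R must hold, so R = True.
(Q | ~R): since R = True, the clause reduces to (Q). Q = True.
From (U | ~Q) and Q = True: U = True.
(T | ~U) with U = True leaves only T, so T = True.

True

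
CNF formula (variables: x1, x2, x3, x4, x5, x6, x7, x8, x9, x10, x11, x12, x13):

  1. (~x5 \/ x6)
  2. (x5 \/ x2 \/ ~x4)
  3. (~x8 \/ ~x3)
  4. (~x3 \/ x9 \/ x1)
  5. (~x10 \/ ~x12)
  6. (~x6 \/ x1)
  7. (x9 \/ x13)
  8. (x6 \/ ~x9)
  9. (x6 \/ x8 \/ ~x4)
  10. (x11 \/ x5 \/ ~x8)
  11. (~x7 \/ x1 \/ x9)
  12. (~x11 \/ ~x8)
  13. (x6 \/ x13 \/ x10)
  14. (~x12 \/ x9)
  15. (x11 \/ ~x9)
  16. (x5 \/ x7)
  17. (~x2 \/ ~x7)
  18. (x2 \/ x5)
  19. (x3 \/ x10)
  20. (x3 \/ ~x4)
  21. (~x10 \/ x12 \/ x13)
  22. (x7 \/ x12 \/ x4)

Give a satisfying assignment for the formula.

x1 occurs only positively in the remaining clauses — set x1 = True.
Try x2 = False.
  then x5 is forced to True.
  then x6 is forced to True.
Branch on x3: take x3 = True.
  then x8 is forced to False.
Try x4 = True.
For the remaining variables, x7 = True, x9 = True, x10 = False, x11 = True, x12 = False, x13 = False works.
Every clause has at least one true literal under this assignment.

x1=1, x2=0, x3=1, x4=1, x5=1, x6=1, x7=1, x8=0, x9=1, x10=0, x11=1, x12=0, x13=0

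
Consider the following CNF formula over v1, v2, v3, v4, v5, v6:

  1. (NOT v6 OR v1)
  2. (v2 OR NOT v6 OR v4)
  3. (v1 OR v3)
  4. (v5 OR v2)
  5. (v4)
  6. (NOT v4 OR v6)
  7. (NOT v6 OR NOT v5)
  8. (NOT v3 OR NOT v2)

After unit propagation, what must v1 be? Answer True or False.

True

(v4) is a unit clause: v4 = True.
(NOT v4 OR v6) with v4 = True leaves only v6, so v6 = True.
(v1 OR NOT v6): since v6 = True, the clause reduces to (v1). v1 = True.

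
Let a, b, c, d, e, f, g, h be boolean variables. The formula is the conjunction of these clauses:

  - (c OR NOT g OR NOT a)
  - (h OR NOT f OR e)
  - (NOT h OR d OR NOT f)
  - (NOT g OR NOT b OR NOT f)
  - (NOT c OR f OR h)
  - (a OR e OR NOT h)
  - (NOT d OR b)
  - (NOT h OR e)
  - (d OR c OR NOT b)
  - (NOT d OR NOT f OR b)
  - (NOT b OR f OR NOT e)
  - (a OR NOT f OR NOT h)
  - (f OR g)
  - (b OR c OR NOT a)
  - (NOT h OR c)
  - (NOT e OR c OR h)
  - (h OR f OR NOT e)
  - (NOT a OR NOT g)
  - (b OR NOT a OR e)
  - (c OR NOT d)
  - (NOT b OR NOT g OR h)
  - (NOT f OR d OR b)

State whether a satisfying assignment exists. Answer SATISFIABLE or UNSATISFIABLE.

SATISFIABLE

Set a = False and propagate.
Try b = True.
For the remaining variables, c = True, d = False, e = True, f = True, g = False, h = False works.
So a = 0  b = 1  c = 1  d = 0  e = 1  f = 1  g = 0  h = 0 is a satisfying assignment.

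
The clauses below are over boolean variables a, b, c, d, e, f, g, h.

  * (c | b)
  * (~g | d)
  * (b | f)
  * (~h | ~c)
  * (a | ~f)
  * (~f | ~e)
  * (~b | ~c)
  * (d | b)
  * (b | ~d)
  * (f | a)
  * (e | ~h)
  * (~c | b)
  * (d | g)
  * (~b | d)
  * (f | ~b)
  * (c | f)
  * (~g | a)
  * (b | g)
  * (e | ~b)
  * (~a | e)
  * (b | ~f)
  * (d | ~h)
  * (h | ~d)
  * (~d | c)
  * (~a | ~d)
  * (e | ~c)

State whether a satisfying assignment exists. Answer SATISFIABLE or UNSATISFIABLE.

UNSATISFIABLE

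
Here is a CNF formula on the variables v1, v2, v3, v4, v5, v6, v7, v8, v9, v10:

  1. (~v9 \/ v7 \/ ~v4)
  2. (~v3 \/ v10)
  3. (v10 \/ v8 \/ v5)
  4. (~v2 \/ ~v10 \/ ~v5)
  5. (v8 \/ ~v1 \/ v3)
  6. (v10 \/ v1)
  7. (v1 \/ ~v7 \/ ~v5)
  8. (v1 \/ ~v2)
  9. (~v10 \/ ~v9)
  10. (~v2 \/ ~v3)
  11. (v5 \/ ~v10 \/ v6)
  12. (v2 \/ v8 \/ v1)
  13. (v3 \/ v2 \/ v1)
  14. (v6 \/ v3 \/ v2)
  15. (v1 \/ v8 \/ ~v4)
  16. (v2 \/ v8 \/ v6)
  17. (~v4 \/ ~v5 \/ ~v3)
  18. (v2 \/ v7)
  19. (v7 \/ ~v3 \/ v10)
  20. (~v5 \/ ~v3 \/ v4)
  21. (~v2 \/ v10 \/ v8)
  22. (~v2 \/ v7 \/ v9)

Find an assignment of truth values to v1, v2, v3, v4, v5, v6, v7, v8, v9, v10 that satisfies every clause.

v1=True, v2=True, v3=False, v4=False, v5=False, v6=True, v7=False, v8=True, v9=True, v10=False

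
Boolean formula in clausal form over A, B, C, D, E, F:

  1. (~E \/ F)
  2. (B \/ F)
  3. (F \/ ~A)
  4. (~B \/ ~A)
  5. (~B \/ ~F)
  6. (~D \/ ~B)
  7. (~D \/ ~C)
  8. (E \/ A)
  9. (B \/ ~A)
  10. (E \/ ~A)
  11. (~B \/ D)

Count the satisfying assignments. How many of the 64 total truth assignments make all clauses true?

3

The models are:
  A=F B=F C=F D=F E=T F=T
  A=F B=F C=F D=T E=T F=T
  A=F B=F C=T D=F E=T F=T
Count: 3.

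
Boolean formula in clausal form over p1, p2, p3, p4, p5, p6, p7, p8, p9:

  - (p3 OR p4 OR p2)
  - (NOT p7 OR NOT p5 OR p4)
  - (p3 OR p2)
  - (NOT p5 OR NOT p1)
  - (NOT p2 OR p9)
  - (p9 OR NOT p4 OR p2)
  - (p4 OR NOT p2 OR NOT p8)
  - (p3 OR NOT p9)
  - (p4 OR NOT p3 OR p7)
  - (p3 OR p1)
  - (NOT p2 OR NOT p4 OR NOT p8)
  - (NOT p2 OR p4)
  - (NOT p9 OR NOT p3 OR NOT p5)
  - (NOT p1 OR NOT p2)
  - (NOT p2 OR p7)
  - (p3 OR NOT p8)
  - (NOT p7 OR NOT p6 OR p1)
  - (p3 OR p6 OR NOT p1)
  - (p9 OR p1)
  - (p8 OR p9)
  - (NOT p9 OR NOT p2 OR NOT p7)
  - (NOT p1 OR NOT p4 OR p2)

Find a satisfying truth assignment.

p1=T, p2=F, p3=T, p4=F, p5=F, p6=T, p7=T, p8=F, p9=T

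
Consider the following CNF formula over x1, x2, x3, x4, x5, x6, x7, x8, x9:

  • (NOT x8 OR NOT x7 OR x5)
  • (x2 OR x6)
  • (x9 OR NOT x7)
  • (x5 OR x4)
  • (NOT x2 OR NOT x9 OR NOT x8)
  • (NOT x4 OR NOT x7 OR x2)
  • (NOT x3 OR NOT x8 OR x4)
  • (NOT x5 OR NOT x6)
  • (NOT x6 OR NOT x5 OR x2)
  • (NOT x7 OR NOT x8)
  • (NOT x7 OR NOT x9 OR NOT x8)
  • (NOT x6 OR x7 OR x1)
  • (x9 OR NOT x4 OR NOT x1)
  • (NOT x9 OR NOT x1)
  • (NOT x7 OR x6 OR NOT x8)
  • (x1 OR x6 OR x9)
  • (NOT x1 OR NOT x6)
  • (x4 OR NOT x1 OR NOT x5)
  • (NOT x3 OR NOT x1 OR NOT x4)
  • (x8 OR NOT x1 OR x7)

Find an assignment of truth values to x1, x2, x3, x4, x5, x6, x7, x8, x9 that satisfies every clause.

x1=0, x2=1, x3=1, x4=0, x5=1, x6=0, x7=1, x8=0, x9=1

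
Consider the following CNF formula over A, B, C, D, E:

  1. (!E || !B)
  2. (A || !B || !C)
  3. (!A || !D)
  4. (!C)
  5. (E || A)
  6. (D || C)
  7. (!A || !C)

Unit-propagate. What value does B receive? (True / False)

False

(!C) is a unit clause: C = False.
(D || C) with C = False leaves only D, so D = True.
(!A || !D) with D = True leaves only !A, so A = False.
(A || E) with A = False leaves only E, so E = True.
(!E || !B) with E = True leaves only !B, so B = False.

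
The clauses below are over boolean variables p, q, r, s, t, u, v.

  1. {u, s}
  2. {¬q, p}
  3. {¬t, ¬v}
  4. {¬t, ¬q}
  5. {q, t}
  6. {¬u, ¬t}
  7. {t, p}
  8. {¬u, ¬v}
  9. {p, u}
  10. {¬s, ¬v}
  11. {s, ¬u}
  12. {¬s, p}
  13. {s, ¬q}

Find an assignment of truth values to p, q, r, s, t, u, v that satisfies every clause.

p occurs only positively in the remaining clauses — set p = True.
Pure literal: v appears only negated; assign v = False.
Set q = False and propagate.
  then t is forced to True.
  then u is forced to False.
  then s is forced to True.
r is now unconstrained; take r = True.

p=True, q=False, r=True, s=True, t=True, u=False, v=False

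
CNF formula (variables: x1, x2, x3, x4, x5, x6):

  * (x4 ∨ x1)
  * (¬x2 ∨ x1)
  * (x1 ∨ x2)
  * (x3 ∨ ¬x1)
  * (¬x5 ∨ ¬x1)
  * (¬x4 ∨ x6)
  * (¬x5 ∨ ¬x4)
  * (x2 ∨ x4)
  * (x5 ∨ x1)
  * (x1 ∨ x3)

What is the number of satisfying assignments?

Satisfying assignments:
  x1=T x2=F x3=T x4=T x5=F x6=T
  x1=T x2=T x3=T x4=F x5=F x6=F
  x1=T x2=T x3=T x4=F x5=F x6=T
  x1=T x2=T x3=T x4=T x5=F x6=T
Count: 4.

4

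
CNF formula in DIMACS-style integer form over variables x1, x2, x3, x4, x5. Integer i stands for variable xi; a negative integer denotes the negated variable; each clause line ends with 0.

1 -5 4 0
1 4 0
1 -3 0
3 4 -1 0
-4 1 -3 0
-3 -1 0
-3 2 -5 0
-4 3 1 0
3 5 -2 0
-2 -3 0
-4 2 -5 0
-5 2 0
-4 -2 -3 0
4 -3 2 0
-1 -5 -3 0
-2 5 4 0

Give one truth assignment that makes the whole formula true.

Try x1 = True.
  then x3 is forced to False.
  then x4 is forced to True.
Set x2 = True and propagate.
  then x5 is forced to True.
Check each clause:
  1. (¬x5 ∨ x4 ∨ x1) — x1 is true.
  2. (x1 ∨ x4) — x1 is true.
  3. (¬x3 ∨ x1) — x1 is true.
  4. (x3 ∨ x4 ∨ ¬x1) — x4 is true.
  5. (x1 ∨ ¬x3 ∨ ¬x4) — x1 is true.
  6. (¬x1 ∨ ¬x3) — ¬x3 is true.
  7. (¬x3 ∨ x2 ∨ ¬x5) — x2 is true.
  8. (¬x4 ∨ x1 ∨ x3) — x1 is true.
  9. (¬x2 ∨ x5 ∨ x3) — x5 is true.
  10. (¬x3 ∨ ¬x2) — ¬x3 is true.
  11. (¬x4 ∨ x2 ∨ ¬x5) — x2 is true.
  12. (x2 ∨ ¬x5) — x2 is true.
  13. (¬x2 ∨ ¬x3 ∨ ¬x4) — ¬x3 is true.
  14. (x2 ∨ ¬x3 ∨ x4) — x2 is true.
  15. (¬x5 ∨ ¬x3 ∨ ¬x1) — ¬x3 is true.
  16. (¬x2 ∨ x5 ∨ x4) — x4 is true.

x1=T, x2=T, x3=F, x4=T, x5=T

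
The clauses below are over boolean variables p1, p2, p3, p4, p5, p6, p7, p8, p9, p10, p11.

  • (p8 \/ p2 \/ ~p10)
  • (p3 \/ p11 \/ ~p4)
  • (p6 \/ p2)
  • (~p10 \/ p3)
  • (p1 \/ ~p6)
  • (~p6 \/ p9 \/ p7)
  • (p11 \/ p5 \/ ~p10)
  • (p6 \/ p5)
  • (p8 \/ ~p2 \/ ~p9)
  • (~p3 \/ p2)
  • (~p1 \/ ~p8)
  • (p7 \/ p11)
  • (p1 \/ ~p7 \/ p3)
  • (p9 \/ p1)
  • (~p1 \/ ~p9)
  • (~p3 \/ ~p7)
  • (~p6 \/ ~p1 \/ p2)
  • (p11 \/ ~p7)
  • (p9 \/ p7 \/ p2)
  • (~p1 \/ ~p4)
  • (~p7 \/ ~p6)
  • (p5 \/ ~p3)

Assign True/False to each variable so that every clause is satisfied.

p1=False  p2=True  p3=True  p4=True  p5=True  p6=False  p7=False  p8=True  p9=True  p10=True  p11=True

p5 occurs only positively in the remaining clauses — set p5 = True.
p11 occurs only positively in the remaining clauses — set p11 = True.
Try p1 = False.
  then p6 is forced to False.
  then p2 is forced to True.
  then p9 is forced to True.
  then p8 is forced to True.
For the remaining variables, p3 = True, p4 = True, p7 = False, p10 = True works.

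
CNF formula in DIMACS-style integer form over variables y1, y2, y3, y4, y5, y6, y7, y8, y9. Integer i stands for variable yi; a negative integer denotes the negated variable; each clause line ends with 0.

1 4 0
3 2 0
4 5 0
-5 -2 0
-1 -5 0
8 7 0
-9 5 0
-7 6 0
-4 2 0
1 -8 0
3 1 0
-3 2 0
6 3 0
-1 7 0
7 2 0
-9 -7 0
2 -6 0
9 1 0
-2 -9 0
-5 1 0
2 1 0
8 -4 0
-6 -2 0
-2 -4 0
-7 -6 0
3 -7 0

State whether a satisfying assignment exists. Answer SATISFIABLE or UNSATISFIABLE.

UNSATISFIABLE

y2 = True:
  propagation gives y5=False, y4=True; an empty clause results — contradiction.
y2 = False:
  propagation gives y3=True; an empty clause results — contradiction.
Every branch closes, so no satisfying assignment exists.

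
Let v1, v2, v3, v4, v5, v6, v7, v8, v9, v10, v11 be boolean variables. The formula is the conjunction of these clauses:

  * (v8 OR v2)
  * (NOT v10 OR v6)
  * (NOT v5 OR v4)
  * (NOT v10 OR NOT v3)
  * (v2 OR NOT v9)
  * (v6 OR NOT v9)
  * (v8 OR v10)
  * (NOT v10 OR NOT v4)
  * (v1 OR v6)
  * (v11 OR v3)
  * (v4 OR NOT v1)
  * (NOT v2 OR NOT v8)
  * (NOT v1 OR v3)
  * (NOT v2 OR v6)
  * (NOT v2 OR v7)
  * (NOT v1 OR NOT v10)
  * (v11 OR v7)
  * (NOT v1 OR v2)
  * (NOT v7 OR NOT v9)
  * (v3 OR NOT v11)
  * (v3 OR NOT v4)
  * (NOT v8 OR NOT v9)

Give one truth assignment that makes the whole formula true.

v1=F, v2=F, v3=T, v4=T, v5=T, v6=T, v7=T, v8=T, v9=F, v10=F, v11=F

Check each clause:
  1. (v2 OR v8) — v8 is true.
  2. (v6 OR NOT v10) — NOT v10 is true.
  3. (v4 OR NOT v5) — v4 is true.
  4. (NOT v3 OR NOT v10) — NOT v10 is true.
  5. (v2 OR NOT v9) — NOT v9 is true.
  6. (NOT v9 OR v6) — v6 is true.
  7. (v10 OR v8) — v8 is true.
  8. (NOT v10 OR NOT v4) — NOT v10 is true.
  9. (v6 OR v1) — v6 is true.
  10. (v11 OR v3) — v3 is true.
  11. (v4 OR NOT v1) — v4 is true.
  12. (NOT v8 OR NOT v2) — NOT v2 is true.
  13. (NOT v1 OR v3) — v3 is true.
  14. (NOT v2 OR v6) — v6 is true.
  15. (v7 OR NOT v2) — NOT v2 is true.
  16. (NOT v1 OR NOT v10) — NOT v10 is true.
  17. (v7 OR v11) — v7 is true.
  18. (v2 OR NOT v1) — NOT v1 is true.
  19. (NOT v7 OR NOT v9) — NOT v9 is true.
  20. (NOT v11 OR v3) — v3 is true.
  21. (NOT v4 OR v3) — v3 is true.
  22. (NOT v9 OR NOT v8) — NOT v9 is true.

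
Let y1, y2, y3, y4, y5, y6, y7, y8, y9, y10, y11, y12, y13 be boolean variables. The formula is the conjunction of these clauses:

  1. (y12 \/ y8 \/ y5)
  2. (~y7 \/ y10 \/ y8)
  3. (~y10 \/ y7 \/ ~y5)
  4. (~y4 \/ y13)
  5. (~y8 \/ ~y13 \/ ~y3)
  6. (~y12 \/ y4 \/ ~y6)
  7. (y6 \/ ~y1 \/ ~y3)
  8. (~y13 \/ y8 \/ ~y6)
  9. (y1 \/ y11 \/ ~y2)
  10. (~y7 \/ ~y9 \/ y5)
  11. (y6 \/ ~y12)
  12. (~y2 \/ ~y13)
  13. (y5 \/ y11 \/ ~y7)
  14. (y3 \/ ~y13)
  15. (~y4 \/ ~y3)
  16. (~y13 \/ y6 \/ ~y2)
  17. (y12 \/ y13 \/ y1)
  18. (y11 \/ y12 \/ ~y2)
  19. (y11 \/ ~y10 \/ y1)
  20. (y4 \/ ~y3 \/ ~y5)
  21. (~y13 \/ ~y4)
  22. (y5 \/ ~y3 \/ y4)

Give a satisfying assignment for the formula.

y1=True, y2=False, y3=False, y4=False, y5=True, y6=True, y7=True, y8=True, y9=False, y10=True, y11=False, y12=False, y13=False

Check each clause:
  1. (y8 \/ y5 \/ y12) — y8 is true.
  2. (y10 \/ y8 \/ ~y7) — y8 is true.
  3. (~y10 \/ ~y5 \/ y7) — y7 is true.
  4. (y13 \/ ~y4) — ~y4 is true.
  5. (~y8 \/ ~y3 \/ ~y13) — ~y13 is true.
  6. (~y6 \/ y4 \/ ~y12) — ~y12 is true.
  7. (~y3 \/ ~y1 \/ y6) — ~y3 is true.
  8. (~y6 \/ ~y13 \/ y8) — y8 is true.
  9. (y11 \/ ~y2 \/ y1) — y1 is true.
  10. (y5 \/ ~y9 \/ ~y7) — y5 is true.
  11. (~y12 \/ y6) — ~y12 is true.
  12. (~y13 \/ ~y2) — ~y13 is true.
  13. (y11 \/ ~y7 \/ y5) — y5 is true.
  14. (~y13 \/ y3) — ~y13 is true.
  15. (~y4 \/ ~y3) — ~y4 is true.
  16. (y6 \/ ~y13 \/ ~y2) — ~y13 is true.
  17. (y1 \/ y13 \/ y12) — y1 is true.
  18. (~y2 \/ y12 \/ y11) — ~y2 is true.
  19. (y11 \/ ~y10 \/ y1) — y1 is true.
  20. (~y3 \/ y4 \/ ~y5) — ~y3 is true.
  21. (~y4 \/ ~y13) — ~y13 is true.
  22. (~y3 \/ y5 \/ y4) — y5 is true.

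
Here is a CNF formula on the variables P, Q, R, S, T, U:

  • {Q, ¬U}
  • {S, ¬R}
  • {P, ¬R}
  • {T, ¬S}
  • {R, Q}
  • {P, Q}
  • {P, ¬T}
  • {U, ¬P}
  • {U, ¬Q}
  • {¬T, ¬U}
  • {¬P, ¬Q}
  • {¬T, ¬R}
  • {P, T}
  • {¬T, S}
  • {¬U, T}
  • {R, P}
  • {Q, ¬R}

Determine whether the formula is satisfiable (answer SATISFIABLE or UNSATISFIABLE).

UNSATISFIABLE

P = True:
  propagation gives U=True, Q=True; an empty clause results — contradiction.
P = False:
  propagation gives R=False; an empty clause results — contradiction.
Every branch closes, so no satisfying assignment exists.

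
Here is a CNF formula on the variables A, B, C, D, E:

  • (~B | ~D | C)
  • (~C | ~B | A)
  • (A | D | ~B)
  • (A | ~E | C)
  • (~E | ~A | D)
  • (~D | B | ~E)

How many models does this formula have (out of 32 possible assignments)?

Case analysis on A and B:
  A=T, B=T: remaining (C,D,E) ∈ {(F,F,F); (T,F,F); (T,T,F); (T,T,T)} — 4.
  A=T, B=F: remaining (C,D,E) ∈ {(F,F,F); (F,T,F); (T,F,F); (T,T,F)} — 4.
  A=F, B=T: a clause becomes empty — 0.
  A=F, B=F: 5 of the 8 assignments to (C,D,E) work.
Total: 4 + 4 + 0 + 5 = 13.

13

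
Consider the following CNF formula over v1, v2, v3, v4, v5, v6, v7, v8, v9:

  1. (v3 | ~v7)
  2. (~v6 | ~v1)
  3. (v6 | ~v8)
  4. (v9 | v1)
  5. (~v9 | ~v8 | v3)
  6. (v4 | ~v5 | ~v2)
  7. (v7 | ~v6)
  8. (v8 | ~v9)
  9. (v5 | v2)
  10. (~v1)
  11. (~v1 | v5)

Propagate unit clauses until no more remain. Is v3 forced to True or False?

True

Unit clause (~v1) sets v1 = False.
In (v1 | v9), v1 is now false; v9 must hold, so v9 = True.
From (~v9 | v8) and v9 = True: v8 = True.
(~v8 | v6): since v8 = True, the clause reduces to (v6). v6 = True.
(~v9 | v3 | ~v8) with v8 = True, v9 = True leaves only v3, so v3 = True.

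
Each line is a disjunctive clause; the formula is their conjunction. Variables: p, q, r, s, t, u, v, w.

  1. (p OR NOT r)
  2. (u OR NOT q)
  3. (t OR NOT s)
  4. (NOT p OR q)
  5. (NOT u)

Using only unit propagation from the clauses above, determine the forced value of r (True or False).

False

(NOT u) stands alone — u = False.
In (NOT q OR u), u is now false; NOT q must hold, so q = False.
(NOT p OR q) with q = False leaves only NOT p, so p = False.
(NOT r OR p): since p = False, the clause reduces to (NOT r). r = False.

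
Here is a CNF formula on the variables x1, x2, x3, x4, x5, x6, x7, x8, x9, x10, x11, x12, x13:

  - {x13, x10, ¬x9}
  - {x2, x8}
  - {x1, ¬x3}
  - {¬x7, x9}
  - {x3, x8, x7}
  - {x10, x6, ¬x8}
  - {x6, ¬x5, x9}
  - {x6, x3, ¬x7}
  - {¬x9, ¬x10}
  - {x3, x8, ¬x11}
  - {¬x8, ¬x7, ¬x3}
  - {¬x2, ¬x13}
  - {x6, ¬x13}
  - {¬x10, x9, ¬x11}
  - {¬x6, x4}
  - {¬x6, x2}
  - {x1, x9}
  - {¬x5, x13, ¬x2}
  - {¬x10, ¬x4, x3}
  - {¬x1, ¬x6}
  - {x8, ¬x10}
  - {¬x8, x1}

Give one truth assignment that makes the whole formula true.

x1=True, x2=True, x3=True, x4=True, x5=False, x6=False, x7=False, x8=True, x9=False, x10=True, x11=False, x12=True, x13=False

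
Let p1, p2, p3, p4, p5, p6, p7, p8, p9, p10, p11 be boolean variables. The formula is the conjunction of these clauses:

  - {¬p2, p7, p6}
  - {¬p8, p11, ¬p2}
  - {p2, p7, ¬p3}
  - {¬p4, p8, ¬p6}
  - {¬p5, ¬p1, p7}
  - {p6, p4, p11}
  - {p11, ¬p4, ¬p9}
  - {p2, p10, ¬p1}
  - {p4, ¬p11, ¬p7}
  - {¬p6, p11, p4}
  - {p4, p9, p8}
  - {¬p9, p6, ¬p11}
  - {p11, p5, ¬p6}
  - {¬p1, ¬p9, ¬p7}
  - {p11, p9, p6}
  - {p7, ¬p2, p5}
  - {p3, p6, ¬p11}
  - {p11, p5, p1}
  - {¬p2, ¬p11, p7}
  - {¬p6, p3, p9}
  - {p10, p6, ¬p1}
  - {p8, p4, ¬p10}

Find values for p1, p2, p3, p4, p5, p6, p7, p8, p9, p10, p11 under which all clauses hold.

Branch on p1: take p1 = False.
For the remaining variables, p2 = False, p3 = True, p4 = True, p5 = False, p6 = True, p7 = True, p8 = True, p9 = True, p10 = True, p11 = True works.

p1=False, p2=False, p3=True, p4=True, p5=False, p6=True, p7=True, p8=True, p9=True, p10=True, p11=True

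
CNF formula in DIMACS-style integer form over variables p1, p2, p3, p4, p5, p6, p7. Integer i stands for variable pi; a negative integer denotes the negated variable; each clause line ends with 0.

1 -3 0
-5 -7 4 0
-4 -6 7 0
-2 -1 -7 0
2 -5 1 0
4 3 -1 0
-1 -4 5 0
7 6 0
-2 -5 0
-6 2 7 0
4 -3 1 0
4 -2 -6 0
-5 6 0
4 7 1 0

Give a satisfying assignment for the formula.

p1=True, p2=False, p3=True, p4=True, p5=True, p6=True, p7=True

Try p1 = True.
The remaining clauses are satisfied by p2 = False, p3 = True, p4 = True, p5 = True, p6 = True, p7 = True.
Check each clause:
  1. {¬p3, p1} — p1 is true.
  2. {p4, ¬p7, ¬p5} — p4 is true.
  3. {¬p4, p7, ¬p6} — p7 is true.
  4. {¬p7, ¬p1, ¬p2} — ¬p2 is true.
  5. {p1, p2, ¬p5} — p1 is true.
  6. {¬p1, p4, p3} — p3 is true.
  7. {¬p1, ¬p4, p5} — p5 is true.
  8. {p7, p6} — p6 is true.
  9. {¬p5, ¬p2} — ¬p2 is true.
  10. {¬p6, p7, p2} — p7 is true.
  11. {¬p3, p1, p4} — p1 is true.
  12. {p4, ¬p6, ¬p2} — p4 is true.
  13. {¬p5, p6} — p6 is true.
  14. {p4, p1, p7} — p1 is true.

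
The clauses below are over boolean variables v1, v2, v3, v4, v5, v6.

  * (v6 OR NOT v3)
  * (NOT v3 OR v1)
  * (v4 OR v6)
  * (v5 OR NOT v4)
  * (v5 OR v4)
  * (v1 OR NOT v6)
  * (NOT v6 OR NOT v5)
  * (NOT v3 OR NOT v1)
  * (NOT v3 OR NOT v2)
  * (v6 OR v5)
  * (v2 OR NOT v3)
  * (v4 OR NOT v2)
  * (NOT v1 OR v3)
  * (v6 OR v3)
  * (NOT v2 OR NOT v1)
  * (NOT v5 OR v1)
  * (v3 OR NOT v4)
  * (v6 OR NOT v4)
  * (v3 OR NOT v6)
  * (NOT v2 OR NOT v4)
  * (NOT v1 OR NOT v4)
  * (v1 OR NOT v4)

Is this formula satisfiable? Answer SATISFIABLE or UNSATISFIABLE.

v3 = True:
  propagation gives v6=True, v1=True; an empty clause results — contradiction.
v3 = False:
  propagation gives v1=False, v6=False; an empty clause results — contradiction.
Every branch closes, so no satisfying assignment exists.

UNSATISFIABLE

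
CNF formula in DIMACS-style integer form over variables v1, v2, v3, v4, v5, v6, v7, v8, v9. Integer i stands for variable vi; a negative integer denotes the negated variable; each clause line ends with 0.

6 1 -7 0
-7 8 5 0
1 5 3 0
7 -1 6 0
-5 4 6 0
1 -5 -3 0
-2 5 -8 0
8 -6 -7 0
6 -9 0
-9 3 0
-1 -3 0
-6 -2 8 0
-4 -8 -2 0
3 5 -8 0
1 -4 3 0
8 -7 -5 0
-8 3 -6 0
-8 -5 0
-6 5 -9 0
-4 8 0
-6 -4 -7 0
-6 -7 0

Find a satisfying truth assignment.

v1 = T  v2 = F  v3 = F  v4 = F  v5 = F  v6 = T  v7 = F  v8 = F  v9 = F

v2 occurs only negated in the remaining clauses — set v2 = False.
Pure literal: v9 appears only negated; assign v9 = False.
Branch on v1: take v1 = True.
  then v3 is forced to False.
For the remaining variables, v4 = False, v5 = False, v6 = True, v7 = False, v8 = False works.
Check each clause:
  1. {v1, v6, ¬v7} — v1 is true.
  2. {¬v7, v8, v5} — ¬v7 is true.
  3. {v1, v3, v5} — v1 is true.
  4. {¬v1, v6, v7} — v6 is true.
  5. {v4, v6, ¬v5} — ¬v5 is true.
  6. {v1, ¬v5, ¬v3} — v1 is true.
  7. {¬v8, ¬v2, v5} — ¬v8 is true.
  8. {v8, ¬v6, ¬v7} — ¬v7 is true.
  9. {v6, ¬v9} — v6 is true.
  10. {v3, ¬v9} — ¬v9 is true.
  11. {¬v1, ¬v3} — ¬v3 is true.
  12. {¬v2, v8, ¬v6} — ¬v2 is true.
  13. {¬v8, ¬v4, ¬v2} — ¬v8 is true.
  14. {¬v8, v5, v3} — ¬v8 is true.
  15. {v3, ¬v4, v1} — v1 is true.
  16. {¬v5, ¬v7, v8} — ¬v7 is true.
  17. {¬v6, v3, ¬v8} — ¬v8 is true.
  18. {¬v5, ¬v8} — ¬v8 is true.
  19. {v5, ¬v9, ¬v6} — ¬v9 is true.
  20. {v8, ¬v4} — ¬v4 is true.
  21. {¬v6, ¬v4, ¬v7} — ¬v7 is true.
  22. {¬v6, ¬v7} — ¬v7 is true.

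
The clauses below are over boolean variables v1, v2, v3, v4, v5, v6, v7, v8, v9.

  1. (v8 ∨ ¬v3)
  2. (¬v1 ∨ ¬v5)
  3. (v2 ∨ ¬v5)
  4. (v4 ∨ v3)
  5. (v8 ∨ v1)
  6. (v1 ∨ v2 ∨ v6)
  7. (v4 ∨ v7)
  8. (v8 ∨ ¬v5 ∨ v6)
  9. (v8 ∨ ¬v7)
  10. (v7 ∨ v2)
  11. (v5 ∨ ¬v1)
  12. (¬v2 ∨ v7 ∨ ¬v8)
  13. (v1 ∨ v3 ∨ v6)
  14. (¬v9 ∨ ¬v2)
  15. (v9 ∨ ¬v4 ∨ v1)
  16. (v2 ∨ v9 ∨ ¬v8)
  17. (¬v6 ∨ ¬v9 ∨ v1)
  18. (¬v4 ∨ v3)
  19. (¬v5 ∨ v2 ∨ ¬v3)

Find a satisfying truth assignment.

v1=F, v2=T, v3=T, v4=F, v5=F, v6=F, v7=T, v8=T, v9=F

Set v1 = False and propagate.
  then v8 is forced to True.
Try v2 = True.
  then v7 is forced to True.
  then v9 is forced to False.
  then v4 is forced to False.
  then v3 is forced to True.
v5, v6 are now unconstrained; take v5 = False, v6 = False.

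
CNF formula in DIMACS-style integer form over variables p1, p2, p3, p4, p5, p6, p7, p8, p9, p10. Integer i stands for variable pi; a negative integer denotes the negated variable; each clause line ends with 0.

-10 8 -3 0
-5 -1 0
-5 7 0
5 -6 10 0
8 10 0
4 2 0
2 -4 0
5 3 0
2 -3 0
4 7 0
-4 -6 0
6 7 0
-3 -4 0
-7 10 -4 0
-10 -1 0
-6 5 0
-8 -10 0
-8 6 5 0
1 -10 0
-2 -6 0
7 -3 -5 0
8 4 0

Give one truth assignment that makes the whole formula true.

p1 = F, p2 = T, p3 = T, p4 = F, p5 = T, p6 = F, p7 = T, p8 = T, p9 = F, p10 = F

Check each clause:
  1. (~p3 | p8 | ~p10) — p8 is true.
  2. (~p1 | ~p5) — ~p1 is true.
  3. (~p5 | p7) — p7 is true.
  4. (p5 | ~p6 | p10) — ~p6 is true.
  5. (p8 | p10) — p8 is true.
  6. (p4 | p2) — p2 is true.
  7. (p2 | ~p4) — p2 is true.
  8. (p3 | p5) — p3 is true.
  9. (p2 | ~p3) — p2 is true.
  10. (p7 | p4) — p7 is true.
  11. (~p4 | ~p6) — ~p6 is true.
  12. (p6 | p7) — p7 is true.
  13. (~p3 | ~p4) — ~p4 is true.
  14. (p10 | ~p4 | ~p7) — ~p4 is true.
  15. (~p10 | ~p1) — ~p1 is true.
  16. (~p6 | p5) — ~p6 is true.
  17. (~p10 | ~p8) — ~p10 is true.
  18. (p5 | ~p8 | p6) — p5 is true.
  19. (p1 | ~p10) — ~p10 is true.
  20. (~p2 | ~p6) — ~p6 is true.
  21. (~p5 | ~p3 | p7) — p7 is true.
  22. (p8 | p4) — p8 is true.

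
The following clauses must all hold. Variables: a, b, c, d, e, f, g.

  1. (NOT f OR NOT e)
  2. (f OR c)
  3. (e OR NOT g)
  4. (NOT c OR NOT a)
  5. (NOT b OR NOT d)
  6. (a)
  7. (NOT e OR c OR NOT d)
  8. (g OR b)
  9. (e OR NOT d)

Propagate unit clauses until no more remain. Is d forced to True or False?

Unit clause (a) sets a = True.
From (NOT c OR NOT a) and a = True: c = False.
(c OR f): since c = False, the clause reduces to (f). f = True.
In (NOT f OR NOT e), NOT f is now false; NOT e must hold, so e = False.
From (NOT g OR e) and e = False: g = False.
(b OR g): since g = False, the clause reduces to (b). b = True.
From (NOT d OR NOT b) and b = True: d = False.

False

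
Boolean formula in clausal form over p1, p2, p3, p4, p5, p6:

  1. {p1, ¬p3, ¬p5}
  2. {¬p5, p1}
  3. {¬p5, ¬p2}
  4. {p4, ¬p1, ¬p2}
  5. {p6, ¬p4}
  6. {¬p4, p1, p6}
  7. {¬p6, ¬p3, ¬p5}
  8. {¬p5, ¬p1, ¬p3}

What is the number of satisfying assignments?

23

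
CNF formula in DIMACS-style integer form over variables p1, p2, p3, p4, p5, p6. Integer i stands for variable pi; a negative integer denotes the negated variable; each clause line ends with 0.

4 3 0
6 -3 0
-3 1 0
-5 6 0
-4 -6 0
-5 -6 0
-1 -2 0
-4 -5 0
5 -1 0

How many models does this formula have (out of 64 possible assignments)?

2

Satisfying assignments:
  p1=0 p2=0 p3=0 p4=1 p5=0 p6=0
  p1=0 p2=1 p3=0 p4=1 p5=0 p6=0
That's 2 in total.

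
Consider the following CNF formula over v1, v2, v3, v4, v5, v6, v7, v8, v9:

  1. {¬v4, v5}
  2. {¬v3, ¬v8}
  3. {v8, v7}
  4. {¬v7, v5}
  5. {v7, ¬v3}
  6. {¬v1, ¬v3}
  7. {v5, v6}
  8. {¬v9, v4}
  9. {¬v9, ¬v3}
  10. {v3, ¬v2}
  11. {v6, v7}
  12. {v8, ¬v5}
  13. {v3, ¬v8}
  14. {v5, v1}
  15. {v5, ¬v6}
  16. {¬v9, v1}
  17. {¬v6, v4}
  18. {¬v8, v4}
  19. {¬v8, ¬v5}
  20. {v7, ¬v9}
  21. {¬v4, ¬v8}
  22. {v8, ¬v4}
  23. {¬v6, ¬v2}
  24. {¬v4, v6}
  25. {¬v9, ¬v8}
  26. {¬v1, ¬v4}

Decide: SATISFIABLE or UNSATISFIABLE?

v8 = True:
  propagation gives v3=False; an empty clause results — contradiction.
v8 = False:
  propagation gives v7=True, v5=True; an empty clause results — contradiction.
Every branch closes, so no satisfying assignment exists.

UNSATISFIABLE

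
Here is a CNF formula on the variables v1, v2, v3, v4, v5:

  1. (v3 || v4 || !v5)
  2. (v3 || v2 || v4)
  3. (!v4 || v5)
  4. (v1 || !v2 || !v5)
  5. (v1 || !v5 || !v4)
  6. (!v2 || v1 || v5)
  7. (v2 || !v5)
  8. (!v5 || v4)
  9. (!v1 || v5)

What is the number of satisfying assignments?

The models are:
  v1=F v2=F v3=T v4=F v5=F
  v1=T v2=T v3=F v4=T v5=T
  v1=T v2=T v3=T v4=T v5=T
That's 3 in total.

3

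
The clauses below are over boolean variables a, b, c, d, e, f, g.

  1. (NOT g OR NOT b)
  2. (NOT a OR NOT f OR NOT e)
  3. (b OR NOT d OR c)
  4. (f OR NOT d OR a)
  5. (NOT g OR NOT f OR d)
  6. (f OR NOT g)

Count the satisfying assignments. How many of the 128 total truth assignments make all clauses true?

46

Split on f, then d.
  f=T, d=T: 12 of the 32 assignments to (a,b,c,e,g) work.
  f=T, d=F: b, c free; 3 ways for (a,e,g) × 2^2 = 12.
  f=F, d=T: e free; 3 ways for (a,b,c,g) × 2^1 = 6.
  f=F, d=F: forces g=F; a, b, c, e free → 2^4 = 16.
Total: 12 + 12 + 6 + 16 = 46.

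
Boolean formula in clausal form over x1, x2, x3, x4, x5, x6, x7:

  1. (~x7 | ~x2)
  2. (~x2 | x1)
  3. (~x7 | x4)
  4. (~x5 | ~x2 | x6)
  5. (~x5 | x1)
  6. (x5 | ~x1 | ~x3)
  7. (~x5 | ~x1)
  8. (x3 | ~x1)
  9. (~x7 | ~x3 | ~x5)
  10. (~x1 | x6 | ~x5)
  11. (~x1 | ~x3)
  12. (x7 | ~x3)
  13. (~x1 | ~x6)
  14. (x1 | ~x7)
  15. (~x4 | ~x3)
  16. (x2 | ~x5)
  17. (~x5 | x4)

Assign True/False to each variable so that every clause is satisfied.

Set x1 = False and propagate.
  then x2 is forced to False.
  then x5 is forced to False.
  then x7 is forced to False.
  then x3 is forced to False.
x4, x6 are now unconstrained; take x4 = True, x6 = True.
Every clause has at least one true literal under this assignment.

x1=False, x2=False, x3=False, x4=True, x5=False, x6=True, x7=False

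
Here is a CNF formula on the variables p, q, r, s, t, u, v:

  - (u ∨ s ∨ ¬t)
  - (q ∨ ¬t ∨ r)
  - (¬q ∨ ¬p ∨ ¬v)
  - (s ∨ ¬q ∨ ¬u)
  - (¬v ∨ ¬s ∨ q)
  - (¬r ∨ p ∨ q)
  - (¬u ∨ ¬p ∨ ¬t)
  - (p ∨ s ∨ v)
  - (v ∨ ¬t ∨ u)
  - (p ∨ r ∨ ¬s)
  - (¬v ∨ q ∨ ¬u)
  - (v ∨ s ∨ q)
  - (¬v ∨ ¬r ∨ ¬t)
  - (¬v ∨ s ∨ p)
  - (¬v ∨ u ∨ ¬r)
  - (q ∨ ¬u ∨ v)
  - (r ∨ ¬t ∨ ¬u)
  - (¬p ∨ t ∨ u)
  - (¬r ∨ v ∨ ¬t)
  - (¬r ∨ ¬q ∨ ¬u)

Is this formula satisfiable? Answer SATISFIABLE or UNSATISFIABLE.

SATISFIABLE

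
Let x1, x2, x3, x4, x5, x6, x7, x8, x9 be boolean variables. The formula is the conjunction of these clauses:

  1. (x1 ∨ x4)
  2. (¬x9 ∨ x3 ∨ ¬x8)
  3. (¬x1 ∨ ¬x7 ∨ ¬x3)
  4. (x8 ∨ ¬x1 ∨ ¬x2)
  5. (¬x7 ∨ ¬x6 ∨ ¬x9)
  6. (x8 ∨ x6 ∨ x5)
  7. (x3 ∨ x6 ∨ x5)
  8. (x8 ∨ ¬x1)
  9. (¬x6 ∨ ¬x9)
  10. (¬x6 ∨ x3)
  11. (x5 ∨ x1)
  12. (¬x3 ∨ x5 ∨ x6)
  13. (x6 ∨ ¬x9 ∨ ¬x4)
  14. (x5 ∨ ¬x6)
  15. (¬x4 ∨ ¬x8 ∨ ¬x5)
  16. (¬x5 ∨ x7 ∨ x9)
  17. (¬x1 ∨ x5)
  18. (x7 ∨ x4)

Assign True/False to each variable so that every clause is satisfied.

x1=F  x2=F  x3=T  x4=T  x5=T  x6=F  x7=T  x8=F  x9=F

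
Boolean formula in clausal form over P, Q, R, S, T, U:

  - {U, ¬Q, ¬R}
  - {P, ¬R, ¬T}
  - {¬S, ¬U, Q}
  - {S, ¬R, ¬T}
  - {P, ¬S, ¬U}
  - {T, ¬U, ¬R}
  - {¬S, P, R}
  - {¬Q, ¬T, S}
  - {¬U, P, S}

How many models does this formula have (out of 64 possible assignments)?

21

Case analysis on S and R:
  S=1, R=1: remaining (P,Q,T,U) ∈ {(0,0,0,0); (1,0,0,0); (1,0,1,0); (1,1,1,1)} — 4.
  S=1, R=0: T free; 3 ways for (P,Q,U) × 2^1 = 6.
  S=0, R=1: remaining (P,Q,T,U) ∈ {(0,0,0,0); (1,0,0,0)} — 2.
  S=0, R=0: 9 of the 16 assignments to (P,Q,T,U) work.
Total: 4 + 6 + 2 + 9 = 21.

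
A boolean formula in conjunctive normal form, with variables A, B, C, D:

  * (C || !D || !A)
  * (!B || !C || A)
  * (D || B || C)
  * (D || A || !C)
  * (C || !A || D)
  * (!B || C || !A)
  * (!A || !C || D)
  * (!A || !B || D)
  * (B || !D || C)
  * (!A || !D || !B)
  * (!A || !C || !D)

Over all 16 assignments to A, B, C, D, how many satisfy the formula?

3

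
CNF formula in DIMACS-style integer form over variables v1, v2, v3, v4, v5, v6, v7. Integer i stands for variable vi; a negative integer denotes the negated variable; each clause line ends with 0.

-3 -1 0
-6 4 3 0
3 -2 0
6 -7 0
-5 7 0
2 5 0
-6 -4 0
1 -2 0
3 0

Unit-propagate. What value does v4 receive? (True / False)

Unit clause (v3) sets v3 = True.
From (~v1 | ~v3) and v3 = True: v1 = False.
(~v2 | v1): since v1 = False, the clause reduces to (~v2). v2 = False.
(v2 | v5) with v2 = False leaves only v5, so v5 = True.
From (v7 | ~v5) and v5 = True: v7 = True.
From (~v7 | v6) and v7 = True: v6 = True.
(~v6 | ~v4) with v6 = True leaves only ~v4, so v4 = False.

False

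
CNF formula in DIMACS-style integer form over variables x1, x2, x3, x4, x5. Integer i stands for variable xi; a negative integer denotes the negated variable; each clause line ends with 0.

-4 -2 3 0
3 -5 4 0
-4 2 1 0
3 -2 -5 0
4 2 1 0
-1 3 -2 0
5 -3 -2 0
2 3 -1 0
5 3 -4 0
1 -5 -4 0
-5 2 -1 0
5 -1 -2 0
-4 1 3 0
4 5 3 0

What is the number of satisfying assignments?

5

Satisfying assignments:
  x1=0 x2=1 x3=1 x4=0 x5=1
  x1=1 x2=0 x3=1 x4=0 x5=0
  x1=1 x2=0 x3=1 x4=1 x5=0
  x1=1 x2=1 x3=1 x4=0 x5=1
  x1=1 x2=1 x3=1 x4=1 x5=1
Count: 5.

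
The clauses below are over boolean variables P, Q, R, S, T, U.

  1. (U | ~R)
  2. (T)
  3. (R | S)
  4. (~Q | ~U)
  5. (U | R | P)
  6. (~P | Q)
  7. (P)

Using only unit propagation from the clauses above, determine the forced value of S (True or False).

(T) is a unit clause: T = True.
(P) stands alone — P = True.
In (~P | Q), ~P is now false; Q must hold, so Q = True.
(~U | ~Q): since Q = True, the clause reduces to (~U). U = False.
In (U | ~R), U is now false; ~R must hold, so R = False.
In (R | S), R is now false; S must hold, so S = True.

True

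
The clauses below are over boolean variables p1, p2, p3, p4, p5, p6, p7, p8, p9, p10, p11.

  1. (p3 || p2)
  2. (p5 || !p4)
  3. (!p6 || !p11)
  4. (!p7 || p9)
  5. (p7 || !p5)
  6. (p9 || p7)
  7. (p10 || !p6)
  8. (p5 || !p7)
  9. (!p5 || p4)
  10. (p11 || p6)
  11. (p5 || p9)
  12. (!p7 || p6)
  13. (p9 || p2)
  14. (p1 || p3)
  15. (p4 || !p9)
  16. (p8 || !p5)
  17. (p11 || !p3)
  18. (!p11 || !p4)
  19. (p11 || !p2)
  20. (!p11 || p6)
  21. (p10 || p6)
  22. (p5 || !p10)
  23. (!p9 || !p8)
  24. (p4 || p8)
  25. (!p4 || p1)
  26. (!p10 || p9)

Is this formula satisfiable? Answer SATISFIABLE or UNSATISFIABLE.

UNSATISFIABLE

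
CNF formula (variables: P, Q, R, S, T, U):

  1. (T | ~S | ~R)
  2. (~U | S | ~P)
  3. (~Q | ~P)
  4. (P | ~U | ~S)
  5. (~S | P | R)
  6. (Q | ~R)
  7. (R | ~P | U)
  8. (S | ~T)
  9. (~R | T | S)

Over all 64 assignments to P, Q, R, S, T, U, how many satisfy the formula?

7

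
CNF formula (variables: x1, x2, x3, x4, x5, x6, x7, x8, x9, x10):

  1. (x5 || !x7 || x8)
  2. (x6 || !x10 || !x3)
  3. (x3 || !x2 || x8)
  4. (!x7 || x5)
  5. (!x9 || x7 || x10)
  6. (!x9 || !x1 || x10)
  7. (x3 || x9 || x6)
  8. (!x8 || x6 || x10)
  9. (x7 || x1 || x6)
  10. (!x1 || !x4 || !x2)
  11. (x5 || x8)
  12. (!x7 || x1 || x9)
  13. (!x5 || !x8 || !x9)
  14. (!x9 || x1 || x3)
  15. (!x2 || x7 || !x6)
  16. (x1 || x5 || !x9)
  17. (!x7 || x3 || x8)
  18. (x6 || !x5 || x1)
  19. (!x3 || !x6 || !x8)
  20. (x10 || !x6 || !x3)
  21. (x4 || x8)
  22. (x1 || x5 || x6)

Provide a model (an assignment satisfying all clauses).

x1=T, x2=F, x3=F, x4=T, x5=T, x6=T, x7=T, x8=T, x9=F, x10=T

Pure literal: x2 appears only negated; assign x2 = False.
Try x1 = True.
For the remaining variables, x3 = False, x4 = True, x5 = True, x6 = True, x7 = True, x8 = True, x9 = False, x10 = True works.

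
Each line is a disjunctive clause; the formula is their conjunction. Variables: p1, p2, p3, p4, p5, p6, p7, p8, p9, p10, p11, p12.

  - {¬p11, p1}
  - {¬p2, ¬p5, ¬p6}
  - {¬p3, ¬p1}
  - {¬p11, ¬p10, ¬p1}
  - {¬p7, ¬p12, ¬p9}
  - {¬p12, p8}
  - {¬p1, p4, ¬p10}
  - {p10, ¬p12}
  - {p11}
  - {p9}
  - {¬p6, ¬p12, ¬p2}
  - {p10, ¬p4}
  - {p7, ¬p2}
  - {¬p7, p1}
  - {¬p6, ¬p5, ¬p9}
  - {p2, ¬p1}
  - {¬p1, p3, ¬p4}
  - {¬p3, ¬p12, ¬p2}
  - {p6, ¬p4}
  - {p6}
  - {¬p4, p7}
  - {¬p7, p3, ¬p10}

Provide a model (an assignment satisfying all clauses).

p1=T  p2=T  p3=F  p4=F  p5=F  p6=T  p7=T  p8=T  p9=T  p10=F  p11=T  p12=F

Check each clause:
  1. {p1, ¬p11} — p1 is true.
  2. {¬p2, ¬p6, ¬p5} — ¬p5 is true.
  3. {¬p3, ¬p1} — ¬p3 is true.
  4. {¬p11, ¬p10, ¬p1} — ¬p10 is true.
  5. {¬p7, ¬p9, ¬p12} — ¬p12 is true.
  6. {p8, ¬p12} — p8 is true.
  7. {p4, ¬p10, ¬p1} — ¬p10 is true.
  8. {p10, ¬p12} — ¬p12 is true.
  9. {p11} — p11 is true.
  10. {p9} — p9 is true.
  11. {¬p2, ¬p12, ¬p6} — ¬p12 is true.
  12. {p10, ¬p4} — ¬p4 is true.
  13. {p7, ¬p2} — p7 is true.
  14. {p1, ¬p7} — p1 is true.
  15. {¬p6, ¬p9, ¬p5} — ¬p5 is true.
  16. {p2, ¬p1} — p2 is true.
  17. {¬p1, ¬p4, p3} — ¬p4 is true.
  18. {¬p2, ¬p12, ¬p3} — ¬p12 is true.
  19. {p6, ¬p4} — ¬p4 is true.
  20. {p6} — p6 is true.
  21. {p7, ¬p4} — ¬p4 is true.
  22. {¬p10, p3, ¬p7} — ¬p10 is true.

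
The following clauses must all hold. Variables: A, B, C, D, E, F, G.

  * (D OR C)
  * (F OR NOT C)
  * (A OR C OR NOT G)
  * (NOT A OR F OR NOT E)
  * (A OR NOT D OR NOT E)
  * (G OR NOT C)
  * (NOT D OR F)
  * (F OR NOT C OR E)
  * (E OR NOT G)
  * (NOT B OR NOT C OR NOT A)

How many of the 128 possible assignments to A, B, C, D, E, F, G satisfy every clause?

12

Case analysis on C and A:
  C=T, A=T: remaining (B,D,E,F,G) ∈ {(F,F,T,T,T); (F,T,T,T,T)} — 2.
  C=T, A=F: remaining (B,D,E,F,G) ∈ {(F,F,T,T,T); (T,F,T,T,T)} — 2.
  C=F, A=T: B free; 3 ways for (D,E,F,G) × 2^1 = 6.
  C=F, A=F: remaining (B,D,E,F,G) ∈ {(F,T,F,T,F); (T,T,F,T,F)} — 2.
Total: 2 + 2 + 6 + 2 = 12.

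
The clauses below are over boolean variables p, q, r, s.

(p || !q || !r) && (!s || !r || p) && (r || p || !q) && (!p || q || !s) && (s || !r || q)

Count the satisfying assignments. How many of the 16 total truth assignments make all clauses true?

7

The models are:
  p=0 q=0 r=0 s=0
  p=0 q=0 r=0 s=1
  p=1 q=0 r=0 s=0
  p=1 q=1 r=0 s=0
  p=1 q=1 r=0 s=1
  p=1 q=1 r=1 s=0
  p=1 q=1 r=1 s=1
Count: 7.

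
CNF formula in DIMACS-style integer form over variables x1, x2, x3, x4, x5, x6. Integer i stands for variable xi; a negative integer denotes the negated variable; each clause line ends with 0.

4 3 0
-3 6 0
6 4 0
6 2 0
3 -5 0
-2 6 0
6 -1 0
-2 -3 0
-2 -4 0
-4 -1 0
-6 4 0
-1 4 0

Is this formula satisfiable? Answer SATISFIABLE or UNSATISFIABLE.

Pure literal: x1 appears only negated; assign x1 = False.
x5 occurs only negated in the remaining clauses — set x5 = False.
Try x2 = False.
  then x6 is forced to True.
  then x4 is forced to True.
x3 is now unconstrained; take x3 = False.
Every clause has at least one true literal under this assignment.
So x1=False, x2=False, x3=False, x4=True, x5=False, x6=True is a satisfying assignment.

SATISFIABLE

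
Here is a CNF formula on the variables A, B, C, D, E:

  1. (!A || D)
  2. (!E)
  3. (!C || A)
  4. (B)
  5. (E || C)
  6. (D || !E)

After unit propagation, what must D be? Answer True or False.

(!E) stands alone — E = False.
(B) is a unit clause: B = True.
(C || E) with E = False leaves only C, so C = True.
In (!C || A), !C is now false; A must hold, so A = True.
In (D || !A), !A is now false; D must hold, so D = True.

True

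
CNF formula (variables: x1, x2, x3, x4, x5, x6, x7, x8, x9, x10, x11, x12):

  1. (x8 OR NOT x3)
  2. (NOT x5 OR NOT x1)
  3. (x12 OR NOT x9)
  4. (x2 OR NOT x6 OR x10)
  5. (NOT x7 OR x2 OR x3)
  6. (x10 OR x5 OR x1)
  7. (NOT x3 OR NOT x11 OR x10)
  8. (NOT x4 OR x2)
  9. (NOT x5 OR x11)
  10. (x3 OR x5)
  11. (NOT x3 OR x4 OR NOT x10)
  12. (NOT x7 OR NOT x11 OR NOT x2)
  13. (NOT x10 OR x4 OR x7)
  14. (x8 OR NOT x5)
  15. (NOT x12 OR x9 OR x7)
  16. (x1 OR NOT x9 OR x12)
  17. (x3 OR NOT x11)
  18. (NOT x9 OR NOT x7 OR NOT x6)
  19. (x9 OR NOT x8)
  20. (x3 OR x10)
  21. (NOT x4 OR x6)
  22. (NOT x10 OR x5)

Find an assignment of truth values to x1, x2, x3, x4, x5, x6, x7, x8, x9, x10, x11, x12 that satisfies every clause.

x1=1, x2=1, x3=1, x4=0, x5=0, x6=1, x7=0, x8=1, x9=1, x10=0, x11=0, x12=1

Try x1 = True.
  then x5 is forced to False.
  then x3 is forced to True.
  then x8 is forced to True.
  then x9 is forced to True.
  then x12 is forced to True.
  then x10 is forced to False.
  then x11 is forced to False.
Try x2 = True.
Branch on x4: take x4 = False.
The remaining clauses are satisfied by x6 = True, x7 = False.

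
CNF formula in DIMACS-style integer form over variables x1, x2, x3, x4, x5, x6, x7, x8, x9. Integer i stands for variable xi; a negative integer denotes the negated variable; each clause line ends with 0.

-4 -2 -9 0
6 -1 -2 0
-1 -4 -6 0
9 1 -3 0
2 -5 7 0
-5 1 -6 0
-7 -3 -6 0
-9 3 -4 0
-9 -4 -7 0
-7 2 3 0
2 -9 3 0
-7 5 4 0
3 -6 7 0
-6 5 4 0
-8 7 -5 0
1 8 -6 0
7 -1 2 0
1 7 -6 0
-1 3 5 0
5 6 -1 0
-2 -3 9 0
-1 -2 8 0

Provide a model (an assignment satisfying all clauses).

x1=False  x2=True  x3=False  x4=False  x5=True  x6=False  x7=True  x8=True  x9=True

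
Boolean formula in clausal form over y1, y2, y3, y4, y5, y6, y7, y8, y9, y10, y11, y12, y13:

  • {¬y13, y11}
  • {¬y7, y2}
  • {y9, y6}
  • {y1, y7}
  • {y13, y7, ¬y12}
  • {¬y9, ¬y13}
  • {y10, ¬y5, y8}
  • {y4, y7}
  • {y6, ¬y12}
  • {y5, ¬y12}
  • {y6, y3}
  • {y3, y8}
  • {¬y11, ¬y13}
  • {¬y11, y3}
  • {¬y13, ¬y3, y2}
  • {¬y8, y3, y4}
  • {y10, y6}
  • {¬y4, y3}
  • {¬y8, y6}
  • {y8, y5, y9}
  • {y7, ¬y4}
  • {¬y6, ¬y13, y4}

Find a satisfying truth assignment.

Pure literal: y2 appears only positively; assign y2 = True.
y10 occurs only positively in the remaining clauses — set y10 = True.
Set y1 = False and propagate.
  then y7 is forced to True.
Set y3 = True and propagate.
For the remaining variables, y4 = True, y5 = False, y6 = True, y8 = True, y9 = True, y11 = False, y12 = False, y13 = False works.

y1=0, y2=1, y3=1, y4=1, y5=0, y6=1, y7=1, y8=1, y9=1, y10=1, y11=0, y12=0, y13=0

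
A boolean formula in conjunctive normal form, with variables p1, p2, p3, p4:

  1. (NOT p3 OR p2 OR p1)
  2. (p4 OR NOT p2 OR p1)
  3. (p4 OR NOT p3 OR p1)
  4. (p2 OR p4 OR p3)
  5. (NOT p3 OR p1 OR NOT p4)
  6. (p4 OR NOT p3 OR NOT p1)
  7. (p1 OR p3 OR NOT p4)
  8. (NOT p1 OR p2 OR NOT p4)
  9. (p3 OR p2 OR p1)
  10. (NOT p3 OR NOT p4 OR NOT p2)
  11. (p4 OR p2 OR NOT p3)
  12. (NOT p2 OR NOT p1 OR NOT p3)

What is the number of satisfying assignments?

The models are:
  p1=T p2=T p3=F p4=F
  p1=T p2=T p3=F p4=T
Count: 2.

2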